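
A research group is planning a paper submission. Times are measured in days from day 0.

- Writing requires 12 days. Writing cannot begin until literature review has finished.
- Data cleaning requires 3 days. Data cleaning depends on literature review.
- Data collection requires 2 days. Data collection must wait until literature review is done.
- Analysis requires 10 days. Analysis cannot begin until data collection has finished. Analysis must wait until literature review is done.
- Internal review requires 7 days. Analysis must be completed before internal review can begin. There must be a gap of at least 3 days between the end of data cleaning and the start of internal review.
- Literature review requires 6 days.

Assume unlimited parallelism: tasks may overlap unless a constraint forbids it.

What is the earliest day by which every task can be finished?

25

Literature review can start immediately at day 0; it finishes at day 6.
Writing waits on literature review (finishes day 6), so it starts at day 6 and finishes at 6 + 12 = day 18.
After literature review (finishes day 6), data cleaning can start at day 6 and finishes at day 9.
After literature review (finishes day 6), data collection can start at day 6 and finishes at day 8.
For analysis: data collection (finishes day 8); literature review (finishes day 6). Taking the maximum gives a start of day 8, and it finishes at 8 + 10 = day 18.
Internal review has to wait for analysis (finishes day 18); data cleaning (finishes day 9, plus 3-day gap → day 12). The latest of these is day 18, so internal review runs day 18 to 18 + 7 = day 25.
All tasks are finished once the last one completes. Finish times: Literature review at 6, Data collection at 8, Data cleaning at 9, Analysis at 18, Writing at 18, Internal review at 25. The latest is day 25.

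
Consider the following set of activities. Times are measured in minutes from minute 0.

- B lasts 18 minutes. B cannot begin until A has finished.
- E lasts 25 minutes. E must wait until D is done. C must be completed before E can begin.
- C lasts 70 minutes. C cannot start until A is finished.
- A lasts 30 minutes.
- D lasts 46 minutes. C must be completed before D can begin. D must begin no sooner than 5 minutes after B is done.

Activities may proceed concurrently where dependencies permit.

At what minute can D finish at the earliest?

Nothing blocks A, so it runs from minute 0 to minute 30.
C cannot begin until A (finishes minute 30). It runs from minute 30 to 30 + 70 = minute 100.
After A (finishes minute 30), B can start at minute 30 and finishes at minute 48.
D needs all of C (finishes minute 100); B (finishes minute 48, plus 5-minute gap → minute 53). That puts its earliest start at minute 100; it finishes at 100 + 46 = minute 146.

146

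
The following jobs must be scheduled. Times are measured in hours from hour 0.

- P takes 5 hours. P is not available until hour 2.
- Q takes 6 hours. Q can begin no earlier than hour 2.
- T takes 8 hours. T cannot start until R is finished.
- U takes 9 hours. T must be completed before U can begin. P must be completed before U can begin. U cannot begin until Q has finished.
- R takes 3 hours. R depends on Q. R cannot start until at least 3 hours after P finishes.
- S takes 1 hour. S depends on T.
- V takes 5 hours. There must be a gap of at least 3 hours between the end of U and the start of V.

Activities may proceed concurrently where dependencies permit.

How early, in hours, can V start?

33

Q waits on its own release at hour 2, so it starts at hour 2 and finishes at 2 + 6 = hour 8.
After its own release at hour 2, P can start at hour 2 and finishes at hour 7.
R has to wait for Q (finishes hour 8); P (finishes hour 7, plus 3-hour gap → hour 10). The latest of these is hour 10, so R runs hour 10 to 10 + 3 = hour 13.
T waits on R (finishes hour 13), so it starts at hour 13 and finishes at 13 + 8 = hour 21.
U has to wait for T (finishes hour 21); P (finishes hour 7); Q (finishes hour 8). The latest of these is hour 21, so U runs hour 21 to 21 + 9 = hour 30.
V waits on U (finishes hour 30, plus 3-hour gap → hour 33), so the earliest it can start is hour 33.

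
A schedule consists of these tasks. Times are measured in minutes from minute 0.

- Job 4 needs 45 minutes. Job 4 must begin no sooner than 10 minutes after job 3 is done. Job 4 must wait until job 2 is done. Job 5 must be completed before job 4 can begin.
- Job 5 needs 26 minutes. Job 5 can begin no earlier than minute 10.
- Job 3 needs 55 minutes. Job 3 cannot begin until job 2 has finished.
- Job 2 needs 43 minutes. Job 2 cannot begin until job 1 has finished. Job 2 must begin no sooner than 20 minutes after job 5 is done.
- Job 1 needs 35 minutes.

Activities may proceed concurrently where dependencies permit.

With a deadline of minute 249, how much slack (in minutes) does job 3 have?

40

After its own release at minute 10, job 5 can start at minute 10 and finishes at minute 36.
Job 1 can start immediately at minute 0; it finishes at minute 35.
Job 2 needs all of job 1 (finishes minute 35); job 5 (finishes minute 36, plus 20-minute gap → minute 56). That puts its earliest start at minute 56; it finishes at 56 + 43 = minute 99.
Job 3 waits on job 2 (finishes minute 99), so it starts at minute 99 and finishes at 99 + 55 = minute 154.

Working backward from the deadline:
Job 4 has no dependents, so it just needs to finish by minute 249. Starting by 249 − 45 = minute 204 achieves that.
Since job 4 (must start by minute 204, minus 10-minute gap → minute 194) depends on it, job 3 must finish by minute 194. Backing off its 55-minute duration gives a latest start of minute 139.
So job 3 can start as early as minute 99 and as late as minute 139, giving 139 − 99 = 40 minutes of slack.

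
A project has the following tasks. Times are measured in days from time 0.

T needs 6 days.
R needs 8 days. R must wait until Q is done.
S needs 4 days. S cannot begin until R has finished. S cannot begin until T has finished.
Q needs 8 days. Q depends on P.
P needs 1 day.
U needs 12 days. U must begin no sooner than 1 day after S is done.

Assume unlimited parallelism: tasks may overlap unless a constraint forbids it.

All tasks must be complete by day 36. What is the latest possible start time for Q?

U must finish by day 36; it takes 12 days, so it must start by 36 − 12 = day 24.
S feeds into U (must start by day 24, minus 1-day gap → day 23); so S must finish by day 23 and therefore start by day 19.
Since S (must start by day 19) depends on it, R must finish by day 19. Backing off its 8-day duration gives a latest start of day 11.
Since R (must start by day 11) depends on it, Q must finish by day 11. Backing off its 8-day duration gives a latest start of day 3.

3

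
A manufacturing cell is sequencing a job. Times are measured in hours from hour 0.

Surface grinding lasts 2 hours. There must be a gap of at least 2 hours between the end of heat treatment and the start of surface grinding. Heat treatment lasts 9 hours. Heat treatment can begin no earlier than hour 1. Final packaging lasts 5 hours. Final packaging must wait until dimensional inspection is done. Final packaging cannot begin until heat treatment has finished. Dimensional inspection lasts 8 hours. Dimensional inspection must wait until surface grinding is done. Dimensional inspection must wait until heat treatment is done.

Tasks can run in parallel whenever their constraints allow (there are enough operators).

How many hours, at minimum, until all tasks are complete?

27

Heat treatment cannot begin until its own release at hour 1. It runs from hour 1 to 1 + 9 = hour 10.
After heat treatment (finishes hour 10, plus 2-hour gap → hour 12), surface grinding can start at hour 12 and finishes at hour 14.
Dimensional inspection cannot start until surface grinding (finishes hour 14); heat treatment (finishes hour 10). The controlling bound is hour 14, so dimensional inspection finishes at 14 + 8 = hour 22.
Final packaging needs all of dimensional inspection (finishes hour 22); heat treatment (finishes hour 10). That puts its earliest start at hour 22; it finishes at 22 + 5 = hour 27.
All tasks are finished once the last one completes. Finish times: Heat treatment at 10, Surface grinding at 14, Dimensional inspection at 22, Final packaging at 27. The latest is hour 27.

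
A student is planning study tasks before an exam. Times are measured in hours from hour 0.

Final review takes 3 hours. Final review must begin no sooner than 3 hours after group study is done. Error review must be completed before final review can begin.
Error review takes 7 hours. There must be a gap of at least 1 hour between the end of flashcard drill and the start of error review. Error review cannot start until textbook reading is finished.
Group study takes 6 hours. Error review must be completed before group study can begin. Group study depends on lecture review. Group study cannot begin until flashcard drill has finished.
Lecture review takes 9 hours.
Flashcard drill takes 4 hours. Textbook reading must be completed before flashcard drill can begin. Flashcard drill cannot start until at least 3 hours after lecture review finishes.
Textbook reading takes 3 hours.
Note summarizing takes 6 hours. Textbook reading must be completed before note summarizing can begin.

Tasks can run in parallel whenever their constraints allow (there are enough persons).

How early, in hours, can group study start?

24

Nothing blocks lecture review, so it runs from hour 0 to hour 9.
Nothing blocks textbook reading, so it runs from hour 0 to hour 3.
Flashcard drill cannot start until textbook reading (finishes hour 3); lecture review (finishes hour 9, plus 3-hour gap → hour 12). The controlling bound is hour 12, so flashcard drill finishes at 12 + 4 = hour 16.
Error review has to wait for flashcard drill (finishes hour 16, plus 1-hour gap → hour 17); textbook reading (finishes hour 3). The latest of these is hour 17, so error review runs hour 17 to 17 + 7 = hour 24.
Group study waits on error review (finishes hour 24); lecture review (finishes hour 9); flashcard drill (finishes hour 16). The latest of these is hour 24, which is the earliest group study can start.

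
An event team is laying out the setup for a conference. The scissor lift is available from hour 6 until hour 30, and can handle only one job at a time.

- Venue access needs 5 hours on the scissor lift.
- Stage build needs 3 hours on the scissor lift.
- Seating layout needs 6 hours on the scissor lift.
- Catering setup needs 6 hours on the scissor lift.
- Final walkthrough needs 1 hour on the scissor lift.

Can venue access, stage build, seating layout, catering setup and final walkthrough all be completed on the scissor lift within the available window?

Yes

The scissor lift window is 30 − 6 = 24 hours.
Running back to back, the jobs need 5 + 3 + 6 + 6 + 1 = 21 hours on the scissor lift.
Since 21 ≤ 24, they fit within the window.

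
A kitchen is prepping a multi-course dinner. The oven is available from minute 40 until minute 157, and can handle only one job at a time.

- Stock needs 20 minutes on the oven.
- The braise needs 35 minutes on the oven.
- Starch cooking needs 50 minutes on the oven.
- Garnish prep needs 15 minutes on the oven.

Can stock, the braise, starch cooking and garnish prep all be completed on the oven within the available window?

No

The oven window is 157 − 40 = 117 minutes.
Running back to back, the jobs need 20 + 35 + 50 + 15 = 120 minutes on the oven.
Since 120 > 117, they cannot all fit.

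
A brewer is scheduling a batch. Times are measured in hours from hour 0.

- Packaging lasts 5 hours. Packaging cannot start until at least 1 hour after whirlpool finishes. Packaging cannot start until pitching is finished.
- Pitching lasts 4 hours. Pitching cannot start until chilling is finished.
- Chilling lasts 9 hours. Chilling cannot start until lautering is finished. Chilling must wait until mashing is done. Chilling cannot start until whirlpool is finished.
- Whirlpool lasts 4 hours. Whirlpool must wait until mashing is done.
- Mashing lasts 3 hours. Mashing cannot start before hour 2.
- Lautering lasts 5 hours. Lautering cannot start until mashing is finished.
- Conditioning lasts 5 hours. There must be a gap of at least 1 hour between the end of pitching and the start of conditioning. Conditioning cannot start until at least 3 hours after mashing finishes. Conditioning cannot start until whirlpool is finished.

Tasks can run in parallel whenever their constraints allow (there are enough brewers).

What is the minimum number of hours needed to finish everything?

29

Mashing waits on its own release at hour 2, so it starts at hour 2 and finishes at 2 + 3 = hour 5.
Whirlpool waits on mashing (finishes hour 5), so it starts at hour 5 and finishes at 5 + 4 = hour 9.
Lautering waits on mashing (finishes hour 5), so it starts at hour 5 and finishes at 5 + 5 = hour 10.
Chilling cannot start until lautering (finishes hour 10); mashing (finishes hour 5); whirlpool (finishes hour 9). The controlling bound is hour 10, so chilling finishes at 10 + 9 = hour 19.
Pitching waits on chilling (finishes hour 19), so it starts at hour 19 and finishes at 19 + 4 = hour 23.
Packaging cannot start until whirlpool (finishes hour 9, plus 1-hour gap → hour 10); pitching (finishes hour 23). The controlling bound is hour 23, so packaging finishes at 23 + 5 = hour 28.
Conditioning cannot start until pitching (finishes hour 23, plus 1-hour gap → hour 24); mashing (finishes hour 5, plus 3-hour gap → hour 8); whirlpool (finishes hour 9). The controlling bound is hour 24, so conditioning finishes at 24 + 5 = hour 29.
All tasks are finished once the last one completes. Finish times: Mashing at 5, Lautering at 10, Whirlpool at 9, Chilling at 19, Pitching at 23, Conditioning at 29, Packaging at 28. The latest is hour 29.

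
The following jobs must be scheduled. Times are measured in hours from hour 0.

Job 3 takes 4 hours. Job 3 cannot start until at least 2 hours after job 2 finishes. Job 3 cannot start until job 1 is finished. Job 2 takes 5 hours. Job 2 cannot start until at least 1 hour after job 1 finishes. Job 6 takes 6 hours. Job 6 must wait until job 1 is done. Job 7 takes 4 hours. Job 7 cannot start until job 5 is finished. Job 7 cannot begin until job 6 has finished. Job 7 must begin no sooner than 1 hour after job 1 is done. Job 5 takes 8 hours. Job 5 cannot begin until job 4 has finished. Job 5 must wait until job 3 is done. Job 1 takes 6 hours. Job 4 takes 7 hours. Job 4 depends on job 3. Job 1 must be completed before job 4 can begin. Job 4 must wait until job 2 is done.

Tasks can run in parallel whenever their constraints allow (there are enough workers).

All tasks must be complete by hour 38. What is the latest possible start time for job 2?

8

Nothing follows job 7; the deadline of hour 38 is its only limit. It must start by 38 − 4 = hour 34.
Job 5 must finish before job 7 (must start by hour 34). With an 8-hour duration, job 5 must start by 34 − 8 = hour 26.
Job 4 has to be done before job 5 (must start by hour 26). That means finishing by hour 26, i.e. starting by 26 − 7 = hour 19.
For job 3: job 4 (must start by hour 19); job 5 (must start by hour 26). The most restrictive is hour 19; with a 4-hour duration, job 3 must start by hour 15.
Job 2 has several dependents: job 3 (must start by hour 15, minus 2-hour gap → hour 13); job 4 (must start by hour 19). The earliest of those limits is hour 13, so job 2 must start by 13 − 5 = hour 8.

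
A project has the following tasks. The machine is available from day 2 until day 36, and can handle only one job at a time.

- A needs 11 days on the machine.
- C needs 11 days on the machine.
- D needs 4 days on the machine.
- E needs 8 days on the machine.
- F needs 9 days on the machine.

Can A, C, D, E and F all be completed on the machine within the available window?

The machine window is 36 − 2 = 34 days.
Running back to back, the jobs need 11 + 11 + 4 + 8 + 9 = 43 days on the machine.
Since 43 > 34, they cannot all fit.

No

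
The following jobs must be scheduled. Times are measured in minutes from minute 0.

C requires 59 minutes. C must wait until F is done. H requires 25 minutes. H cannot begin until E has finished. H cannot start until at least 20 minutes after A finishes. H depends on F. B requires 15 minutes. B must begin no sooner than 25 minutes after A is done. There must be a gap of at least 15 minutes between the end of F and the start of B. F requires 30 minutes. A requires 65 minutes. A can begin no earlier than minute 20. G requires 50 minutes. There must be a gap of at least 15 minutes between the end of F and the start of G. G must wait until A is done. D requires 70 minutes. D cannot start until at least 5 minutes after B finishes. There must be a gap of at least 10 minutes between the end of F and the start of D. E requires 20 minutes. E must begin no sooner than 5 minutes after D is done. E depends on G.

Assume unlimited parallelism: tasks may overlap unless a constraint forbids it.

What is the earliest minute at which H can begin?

Nothing blocks F, so it runs from minute 0 to minute 30.
A cannot begin until its own release at minute 20. It runs from minute 20 to 20 + 65 = minute 85.
G has to wait for F (finishes minute 30, plus 15-minute gap → minute 45); A (finishes minute 85). The latest of these is minute 85, so G runs minute 85 to 85 + 50 = minute 135.
B cannot start until A (finishes minute 85, plus 25-minute gap → minute 110); F (finishes minute 30, plus 15-minute gap → minute 45). The controlling bound is minute 110, so B finishes at 110 + 15 = minute 125.
D cannot start until B (finishes minute 125, plus 5-minute gap → minute 130); F (finishes minute 30, plus 10-minute gap → minute 40). The controlling bound is minute 130, so D finishes at 130 + 70 = minute 200.
E cannot start until D (finishes minute 200, plus 5-minute gap → minute 205); G (finishes minute 135). The controlling bound is minute 205, so E finishes at 205 + 20 = minute 225.
H waits on E (finishes minute 225); A (finishes minute 85, plus 20-minute gap → minute 105); F (finishes minute 30). The latest of these is minute 225, which is the earliest H can start.

225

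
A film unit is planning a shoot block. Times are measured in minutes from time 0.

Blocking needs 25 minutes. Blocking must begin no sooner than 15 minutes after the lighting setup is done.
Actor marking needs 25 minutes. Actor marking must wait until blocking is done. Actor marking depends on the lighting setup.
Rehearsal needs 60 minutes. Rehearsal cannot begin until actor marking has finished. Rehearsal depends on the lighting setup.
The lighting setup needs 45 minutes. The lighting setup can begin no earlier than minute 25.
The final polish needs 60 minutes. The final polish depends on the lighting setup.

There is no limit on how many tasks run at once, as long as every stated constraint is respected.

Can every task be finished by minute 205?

The lighting setup cannot begin until its own release at minute 25. It runs from minute 25 to 25 + 45 = minute 70.
The final polish cannot begin until the lighting setup (finishes minute 70). It runs from minute 70 to 70 + 60 = minute 130.
Blocking waits on the lighting setup (finishes minute 70, plus 15-minute gap → minute 85), so it starts at minute 85 and finishes at 85 + 25 = minute 110.
For actor marking: blocking (finishes minute 110); the lighting setup (finishes minute 70). Taking the maximum gives a start of minute 110, and it finishes at 110 + 25 = minute 135.
For rehearsal: actor marking (finishes minute 135); the lighting setup (finishes minute 70). Taking the maximum gives a start of minute 135, and it finishes at 135 + 60 = minute 195.
Every task is finished by minute 195, which is no later than the deadline of 205, so the schedule is feasible.

Yes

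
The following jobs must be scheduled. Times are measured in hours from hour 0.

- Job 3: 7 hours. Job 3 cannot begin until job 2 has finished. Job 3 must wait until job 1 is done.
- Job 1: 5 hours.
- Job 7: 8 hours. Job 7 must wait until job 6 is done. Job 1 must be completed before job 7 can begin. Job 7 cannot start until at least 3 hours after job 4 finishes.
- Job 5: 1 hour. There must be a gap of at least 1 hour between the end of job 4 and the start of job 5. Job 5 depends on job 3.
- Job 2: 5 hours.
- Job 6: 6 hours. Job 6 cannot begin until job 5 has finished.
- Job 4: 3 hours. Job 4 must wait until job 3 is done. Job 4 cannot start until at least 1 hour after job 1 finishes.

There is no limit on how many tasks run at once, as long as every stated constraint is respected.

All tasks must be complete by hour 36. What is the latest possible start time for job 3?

10

To finish by hour 36, job 7 (duration 8) must start no later than hour 28.
Job 6 must finish before job 7 (must start by hour 28). With a 6-hour duration, job 6 must start by 28 − 6 = hour 22.
Since job 6 (must start by hour 22) depends on it, job 5 must finish by hour 22. Backing off its 1-hour duration gives a latest start of hour 21.
Job 4 must finish in time for job 5 (must start by hour 21, minus 1-hour gap → hour 20); job 7 (must start by hour 28, minus 3-hour gap → hour 25). The tightest is hour 20, so job 4 must start by 20 − 3 = hour 17.
Job 3 has several dependents: job 4 (must start by hour 17); job 5 (must start by hour 21). The earliest of those limits is hour 17, so job 3 must start by 17 − 7 = hour 10.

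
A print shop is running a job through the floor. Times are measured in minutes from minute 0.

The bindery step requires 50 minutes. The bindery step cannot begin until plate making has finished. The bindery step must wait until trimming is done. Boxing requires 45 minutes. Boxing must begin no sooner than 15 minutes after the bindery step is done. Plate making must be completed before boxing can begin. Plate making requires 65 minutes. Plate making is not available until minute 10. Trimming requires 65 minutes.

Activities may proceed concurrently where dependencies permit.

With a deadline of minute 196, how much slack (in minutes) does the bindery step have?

11

Trimming has no prerequisites, so it starts at minute 0 and finishes at minute 65.
After its own release at minute 10, plate making can start at minute 10 and finishes at minute 75.
For the bindery step: plate making (finishes minute 75); trimming (finishes minute 65). Taking the maximum gives a start of minute 75, and it finishes at 75 + 50 = minute 125.

Working backward from the deadline:
To finish by minute 196, boxing (duration 45) must start no later than minute 151.
The bindery step feeds into boxing (must start by minute 151, minus 15-minute gap → minute 136); so the bindery step must finish by minute 136 and therefore start by minute 86.
So the bindery step can start as early as minute 75 and as late as minute 86, giving 86 − 75 = 11 minutes of slack.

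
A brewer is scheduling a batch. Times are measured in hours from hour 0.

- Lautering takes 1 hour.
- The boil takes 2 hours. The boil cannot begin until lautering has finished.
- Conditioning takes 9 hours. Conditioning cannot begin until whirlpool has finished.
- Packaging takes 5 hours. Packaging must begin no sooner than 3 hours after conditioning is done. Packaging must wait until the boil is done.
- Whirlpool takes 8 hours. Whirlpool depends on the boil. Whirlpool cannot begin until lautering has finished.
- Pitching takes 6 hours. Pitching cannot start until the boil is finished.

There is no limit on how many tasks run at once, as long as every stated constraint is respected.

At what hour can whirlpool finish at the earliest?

11

Lautering can start immediately at hour 0; it finishes at hour 1.
After lautering (finishes hour 1), the boil can start at hour 1 and finishes at hour 3.
For whirlpool: the boil (finishes hour 3); lautering (finishes hour 1). Taking the maximum gives a start of hour 3, and it finishes at 3 + 8 = hour 11.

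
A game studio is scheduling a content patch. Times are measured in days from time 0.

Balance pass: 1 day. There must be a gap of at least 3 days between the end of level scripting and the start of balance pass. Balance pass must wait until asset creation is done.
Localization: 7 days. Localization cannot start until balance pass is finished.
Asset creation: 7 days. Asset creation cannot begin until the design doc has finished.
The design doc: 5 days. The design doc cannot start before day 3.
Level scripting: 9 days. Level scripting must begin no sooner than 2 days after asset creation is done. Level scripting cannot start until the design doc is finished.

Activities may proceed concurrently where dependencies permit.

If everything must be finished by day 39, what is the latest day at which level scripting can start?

Localization has no dependents, so it just needs to finish by day 39. Starting by 39 − 7 = day 32 achieves that.
Since localization (must start by day 32) depends on it, balance pass must finish by day 32. Backing off its 1-day duration gives a latest start of day 31.
Level scripting has to be done before balance pass (must start by day 31, minus 3-day gap → day 28). That means finishing by day 28, i.e. starting by 28 − 9 = day 19.

19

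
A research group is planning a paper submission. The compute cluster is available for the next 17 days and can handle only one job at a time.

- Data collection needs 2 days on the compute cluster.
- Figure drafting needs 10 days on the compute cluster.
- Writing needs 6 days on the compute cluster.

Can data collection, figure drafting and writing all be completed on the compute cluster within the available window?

Running back to back, the jobs need 2 + 10 + 6 = 18 days on the compute cluster.
Since 18 > 17, they cannot all fit.

No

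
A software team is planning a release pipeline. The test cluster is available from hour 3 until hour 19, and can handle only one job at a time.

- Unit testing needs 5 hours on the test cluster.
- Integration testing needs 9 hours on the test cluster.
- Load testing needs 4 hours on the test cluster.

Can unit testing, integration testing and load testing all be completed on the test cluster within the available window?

No

The test cluster window is 19 − 3 = 16 hours.
Running back to back, the jobs need 5 + 9 + 4 = 18 hours on the test cluster.
Since 18 > 16, they cannot all fit.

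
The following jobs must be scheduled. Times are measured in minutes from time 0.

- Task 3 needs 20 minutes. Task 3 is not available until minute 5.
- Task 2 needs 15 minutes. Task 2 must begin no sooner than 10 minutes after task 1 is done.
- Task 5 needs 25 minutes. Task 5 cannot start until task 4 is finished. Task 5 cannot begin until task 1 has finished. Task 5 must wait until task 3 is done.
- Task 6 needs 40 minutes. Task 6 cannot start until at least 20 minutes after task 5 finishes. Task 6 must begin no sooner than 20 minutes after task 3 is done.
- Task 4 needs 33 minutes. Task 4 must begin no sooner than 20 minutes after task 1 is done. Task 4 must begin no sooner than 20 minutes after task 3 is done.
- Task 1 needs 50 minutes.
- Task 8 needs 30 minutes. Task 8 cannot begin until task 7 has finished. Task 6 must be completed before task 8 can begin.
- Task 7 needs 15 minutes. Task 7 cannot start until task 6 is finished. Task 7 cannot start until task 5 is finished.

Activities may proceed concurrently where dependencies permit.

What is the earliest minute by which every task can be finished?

233

Task 3 waits on its own release at minute 5, so it starts at minute 5 and finishes at 5 + 20 = minute 25.
Task 1 has no prerequisites, so it starts at minute 0 and finishes at minute 50.
Task 4 cannot start until task 1 (finishes minute 50, plus 20-minute gap → minute 70); task 3 (finishes minute 25, plus 20-minute gap → minute 45). The controlling bound is minute 70, so task 4 finishes at 70 + 33 = minute 103.
Task 5 has to wait for task 4 (finishes minute 103); task 1 (finishes minute 50); task 3 (finishes minute 25). The latest of these is minute 103, so task 5 runs minute 103 to 103 + 25 = minute 128.
Task 6 has to wait for task 5 (finishes minute 128, plus 20-minute gap → minute 148); task 3 (finishes minute 25, plus 20-minute gap → minute 45). The latest of these is minute 148, so task 6 runs minute 148 to 148 + 40 = minute 188.
For task 7: task 6 (finishes minute 188); task 5 (finishes minute 128). Taking the maximum gives a start of minute 188, and it finishes at 188 + 15 = minute 203.
Task 8 has to wait for task 7 (finishes minute 203); task 6 (finishes minute 188). The latest of these is minute 203, so task 8 runs minute 203 to 203 + 30 = minute 233.
Task 2 waits on task 1 (finishes minute 50, plus 10-minute gap → minute 60), so it starts at minute 60 and finishes at 60 + 15 = minute 75.
All tasks are finished once the last one completes. Finish times: Task 1 at 50, Task 2 at 75, Task 3 at 25, Task 4 at 103, Task 5 at 128, Task 6 at 188, Task 7 at 203, Task 8 at 233. The latest is minute 233.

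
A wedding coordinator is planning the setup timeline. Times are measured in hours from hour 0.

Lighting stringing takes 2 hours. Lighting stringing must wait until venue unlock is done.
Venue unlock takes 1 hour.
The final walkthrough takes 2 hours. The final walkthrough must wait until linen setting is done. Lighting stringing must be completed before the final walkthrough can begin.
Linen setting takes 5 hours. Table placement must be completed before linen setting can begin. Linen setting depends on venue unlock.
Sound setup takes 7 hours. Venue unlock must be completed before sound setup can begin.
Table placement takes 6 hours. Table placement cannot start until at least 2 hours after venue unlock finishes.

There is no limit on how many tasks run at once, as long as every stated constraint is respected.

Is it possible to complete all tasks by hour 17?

Venue unlock has no prerequisites, so it starts at hour 0 and finishes at hour 1.
Sound setup cannot begin until venue unlock (finishes hour 1). It runs from hour 1 to 1 + 7 = hour 8.
Lighting stringing waits on venue unlock (finishes hour 1), so it starts at hour 1 and finishes at 1 + 2 = hour 3.
Table placement cannot begin until venue unlock (finishes hour 1, plus 2-hour gap → hour 3). It runs from hour 3 to 3 + 6 = hour 9.
For linen setting: table placement (finishes hour 9); venue unlock (finishes hour 1). Taking the maximum gives a start of hour 9, and it finishes at 9 + 5 = hour 14.
The final walkthrough needs all of linen setting (finishes hour 14); lighting stringing (finishes hour 3). That puts its earliest start at hour 14; it finishes at 14 + 2 = hour 16.
Every task is finished by hour 16, which is no later than the deadline of 17, so the schedule is feasible.

Yes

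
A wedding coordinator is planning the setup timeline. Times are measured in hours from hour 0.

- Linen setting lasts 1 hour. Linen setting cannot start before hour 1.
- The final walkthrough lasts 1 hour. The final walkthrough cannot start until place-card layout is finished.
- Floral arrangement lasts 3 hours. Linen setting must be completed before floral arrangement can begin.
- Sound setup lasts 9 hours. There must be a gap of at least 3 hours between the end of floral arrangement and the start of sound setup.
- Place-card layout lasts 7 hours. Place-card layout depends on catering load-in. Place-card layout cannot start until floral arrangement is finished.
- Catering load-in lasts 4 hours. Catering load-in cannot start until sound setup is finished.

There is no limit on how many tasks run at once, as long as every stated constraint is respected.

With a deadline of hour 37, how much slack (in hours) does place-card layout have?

Linen setting cannot begin until its own release at hour 1. It runs from hour 1 to 1 + 1 = hour 2.
Floral arrangement cannot begin until linen setting (finishes hour 2). It runs from hour 2 to 2 + 3 = hour 5.
Sound setup cannot begin until floral arrangement (finishes hour 5, plus 3-hour gap → hour 8). It runs from hour 8 to 8 + 9 = hour 17.
Catering load-in waits on sound setup (finishes hour 17), so it starts at hour 17 and finishes at 17 + 4 = hour 21.
Place-card layout needs all of catering load-in (finishes hour 21); floral arrangement (finishes hour 5). That puts its earliest start at hour 21; it finishes at 21 + 7 = hour 28.

Working backward from the deadline:
To finish by hour 37, the final walkthrough (duration 1) must start no later than hour 36.
Place-card layout must finish before the final walkthrough (must start by hour 36). With a 7-hour duration, place-card layout must start by 36 − 7 = hour 29.
So place-card layout can start as early as hour 21 and as late as hour 29, giving 29 − 21 = 8 hours of slack.

8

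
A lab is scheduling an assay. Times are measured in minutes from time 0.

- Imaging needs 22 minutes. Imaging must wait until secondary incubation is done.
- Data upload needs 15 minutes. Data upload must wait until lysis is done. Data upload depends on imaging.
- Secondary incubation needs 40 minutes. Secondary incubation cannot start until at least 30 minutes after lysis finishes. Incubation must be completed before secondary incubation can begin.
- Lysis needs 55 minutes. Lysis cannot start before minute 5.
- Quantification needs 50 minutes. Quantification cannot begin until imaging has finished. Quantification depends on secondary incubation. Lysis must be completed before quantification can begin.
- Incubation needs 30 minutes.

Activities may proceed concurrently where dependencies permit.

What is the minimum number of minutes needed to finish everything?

202

Incubation has no prerequisites, so it starts at minute 0 and finishes at minute 30.
Lysis cannot begin until its own release at minute 5. It runs from minute 5 to 5 + 55 = minute 60.
Secondary incubation cannot start until lysis (finishes minute 60, plus 30-minute gap → minute 90); incubation (finishes minute 30). The controlling bound is minute 90, so secondary incubation finishes at 90 + 40 = minute 130.
Imaging waits on secondary incubation (finishes minute 130), so it starts at minute 130 and finishes at 130 + 22 = minute 152.
Data upload has to wait for lysis (finishes minute 60); imaging (finishes minute 152). The latest of these is minute 152, so data upload runs minute 152 to 152 + 15 = minute 167.
For quantification: imaging (finishes minute 152); secondary incubation (finishes minute 130); lysis (finishes minute 60). Taking the maximum gives a start of minute 152, and it finishes at 152 + 50 = minute 202.
All tasks are finished once the last one completes. Finish times: Lysis at 60, Incubation at 30, Secondary incubation at 130, Imaging at 152, Quantification at 202, Data upload at 167. The latest is minute 202.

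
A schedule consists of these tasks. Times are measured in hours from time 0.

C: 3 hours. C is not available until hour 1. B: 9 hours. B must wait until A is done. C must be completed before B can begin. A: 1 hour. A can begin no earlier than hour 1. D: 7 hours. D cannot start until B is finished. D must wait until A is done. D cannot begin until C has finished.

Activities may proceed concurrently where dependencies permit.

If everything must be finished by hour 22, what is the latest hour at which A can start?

5

D must finish by hour 22; it takes 7 hours, so it must start by 22 − 7 = hour 15.
B feeds into D (must start by hour 15); so B must finish by hour 15 and therefore start by hour 6.
A has several dependents: B (must start by hour 6); D (must start by hour 15). The earliest of those limits is hour 6, so A must start by 6 − 1 = hour 5.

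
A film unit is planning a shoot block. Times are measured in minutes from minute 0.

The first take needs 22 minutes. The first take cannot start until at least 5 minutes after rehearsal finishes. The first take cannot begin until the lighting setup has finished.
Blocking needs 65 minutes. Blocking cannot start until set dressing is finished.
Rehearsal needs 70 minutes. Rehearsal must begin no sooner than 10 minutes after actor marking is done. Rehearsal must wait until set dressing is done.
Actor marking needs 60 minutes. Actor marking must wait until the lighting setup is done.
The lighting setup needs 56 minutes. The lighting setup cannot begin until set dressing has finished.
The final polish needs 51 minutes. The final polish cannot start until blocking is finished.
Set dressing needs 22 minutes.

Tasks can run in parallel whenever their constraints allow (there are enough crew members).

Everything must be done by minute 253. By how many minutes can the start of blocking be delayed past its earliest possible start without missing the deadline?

115

Set dressing has no prerequisites, so it starts at minute 0 and finishes at minute 22.
After set dressing (finishes minute 22), blocking can start at minute 22 and finishes at minute 87.

Working backward from the deadline:
The final polish has no dependents, so it just needs to finish by minute 253. Starting by 253 − 51 = minute 202 achieves that.
Blocking must finish before the final polish (must start by minute 202). With a 65-minute duration, blocking must start by 202 − 65 = minute 137.
So blocking can start as early as minute 22 and as late as minute 137, giving 137 − 22 = 115 minutes of slack.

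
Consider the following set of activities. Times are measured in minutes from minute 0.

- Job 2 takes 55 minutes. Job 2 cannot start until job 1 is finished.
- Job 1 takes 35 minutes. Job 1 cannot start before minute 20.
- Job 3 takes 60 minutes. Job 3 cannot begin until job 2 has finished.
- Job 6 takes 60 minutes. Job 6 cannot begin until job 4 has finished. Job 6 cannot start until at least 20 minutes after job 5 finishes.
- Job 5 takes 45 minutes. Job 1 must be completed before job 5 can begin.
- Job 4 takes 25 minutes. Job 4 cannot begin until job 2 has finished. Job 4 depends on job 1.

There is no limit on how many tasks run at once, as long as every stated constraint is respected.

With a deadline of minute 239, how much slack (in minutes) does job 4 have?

44

Job 1 waits on its own release at minute 20, so it starts at minute 20 and finishes at 20 + 35 = minute 55.
Job 2 waits on job 1 (finishes minute 55), so it starts at minute 55 and finishes at 55 + 55 = minute 110.
Job 4 has to wait for job 2 (finishes minute 110); job 1 (finishes minute 55). The latest of these is minute 110, so job 4 runs minute 110 to 110 + 25 = minute 135.

Working backward from the deadline:
To finish by minute 239, job 6 (duration 60) must start no later than minute 179.
Job 4 must finish before job 6 (must start by minute 179). With a 25-minute duration, job 4 must start by 179 − 25 = minute 154.
So job 4 can start as early as minute 110 and as late as minute 154, giving 154 − 110 = 44 minutes of slack.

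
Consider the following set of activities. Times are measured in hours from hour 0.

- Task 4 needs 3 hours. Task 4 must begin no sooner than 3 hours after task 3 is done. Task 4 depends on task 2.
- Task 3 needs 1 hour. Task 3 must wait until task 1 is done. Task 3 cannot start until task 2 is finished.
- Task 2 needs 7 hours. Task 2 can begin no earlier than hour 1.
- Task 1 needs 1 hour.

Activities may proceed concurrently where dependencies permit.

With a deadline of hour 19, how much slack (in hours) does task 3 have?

Task 2 cannot begin until its own release at hour 1. It runs from hour 1 to 1 + 7 = hour 8.
Nothing blocks task 1, so it runs from hour 0 to hour 1.
Task 3 cannot start until task 1 (finishes hour 1); task 2 (finishes hour 8). The controlling bound is hour 8, so task 3 finishes at 8 + 1 = hour 9.

Working backward from the deadline:
Task 4 must finish by hour 19; it takes 3 hours, so it must start by 19 − 3 = hour 16.
Task 3 has to be done before task 4 (must start by hour 16, minus 3-hour gap → hour 13). That means finishing by hour 13, i.e. starting by 13 − 1 = hour 12.
So task 3 can start as early as hour 8 and as late as hour 12, giving 12 − 8 = 4 hours of slack.

4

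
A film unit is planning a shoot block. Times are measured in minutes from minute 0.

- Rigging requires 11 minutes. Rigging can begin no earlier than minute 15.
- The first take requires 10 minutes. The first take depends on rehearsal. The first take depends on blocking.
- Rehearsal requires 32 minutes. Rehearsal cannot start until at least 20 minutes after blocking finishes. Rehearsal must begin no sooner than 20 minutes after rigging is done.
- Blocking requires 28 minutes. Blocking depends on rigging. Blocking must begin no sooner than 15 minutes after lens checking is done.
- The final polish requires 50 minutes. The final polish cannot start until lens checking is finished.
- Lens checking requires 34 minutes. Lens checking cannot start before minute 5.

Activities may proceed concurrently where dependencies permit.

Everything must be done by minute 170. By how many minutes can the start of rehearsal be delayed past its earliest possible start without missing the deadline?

After its own release at minute 5, lens checking can start at minute 5 and finishes at minute 39.
Rigging cannot begin until its own release at minute 15. It runs from minute 15 to 15 + 11 = minute 26.
Blocking cannot start until rigging (finishes minute 26); lens checking (finishes minute 39, plus 15-minute gap → minute 54). The controlling bound is minute 54, so blocking finishes at 54 + 28 = minute 82.
Rehearsal needs all of blocking (finishes minute 82, plus 20-minute gap → minute 102); rigging (finishes minute 26, plus 20-minute gap → minute 46). That puts its earliest start at minute 102; it finishes at 102 + 32 = minute 134.

Working backward from the deadline:
Nothing follows the first take; the deadline of minute 170 is its only limit. It must start by 170 − 10 = minute 160.
Since the first take (must start by minute 160) depends on it, rehearsal must finish by minute 160. Backing off its 32-minute duration gives a latest start of minute 128.
So rehearsal can start as early as minute 102 and as late as minute 128, giving 128 − 102 = 26 minutes of slack.

26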